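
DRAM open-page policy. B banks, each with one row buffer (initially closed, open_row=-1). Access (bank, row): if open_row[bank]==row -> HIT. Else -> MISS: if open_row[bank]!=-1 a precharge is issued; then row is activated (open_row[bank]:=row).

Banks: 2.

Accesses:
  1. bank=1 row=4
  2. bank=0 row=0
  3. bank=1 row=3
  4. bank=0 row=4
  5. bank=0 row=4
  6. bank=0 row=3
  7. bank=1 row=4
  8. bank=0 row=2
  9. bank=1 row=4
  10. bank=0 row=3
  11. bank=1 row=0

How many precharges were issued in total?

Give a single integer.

Answer: 7

Derivation:
Acc 1: bank1 row4 -> MISS (open row4); precharges=0
Acc 2: bank0 row0 -> MISS (open row0); precharges=0
Acc 3: bank1 row3 -> MISS (open row3); precharges=1
Acc 4: bank0 row4 -> MISS (open row4); precharges=2
Acc 5: bank0 row4 -> HIT
Acc 6: bank0 row3 -> MISS (open row3); precharges=3
Acc 7: bank1 row4 -> MISS (open row4); precharges=4
Acc 8: bank0 row2 -> MISS (open row2); precharges=5
Acc 9: bank1 row4 -> HIT
Acc 10: bank0 row3 -> MISS (open row3); precharges=6
Acc 11: bank1 row0 -> MISS (open row0); precharges=7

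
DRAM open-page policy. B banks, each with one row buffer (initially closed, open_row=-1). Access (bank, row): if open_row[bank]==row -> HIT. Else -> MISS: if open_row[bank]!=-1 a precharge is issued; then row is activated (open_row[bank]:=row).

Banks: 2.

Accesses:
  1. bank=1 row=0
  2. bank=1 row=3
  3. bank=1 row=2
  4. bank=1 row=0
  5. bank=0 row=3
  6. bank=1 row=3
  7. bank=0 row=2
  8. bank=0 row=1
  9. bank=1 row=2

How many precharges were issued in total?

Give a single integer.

Acc 1: bank1 row0 -> MISS (open row0); precharges=0
Acc 2: bank1 row3 -> MISS (open row3); precharges=1
Acc 3: bank1 row2 -> MISS (open row2); precharges=2
Acc 4: bank1 row0 -> MISS (open row0); precharges=3
Acc 5: bank0 row3 -> MISS (open row3); precharges=3
Acc 6: bank1 row3 -> MISS (open row3); precharges=4
Acc 7: bank0 row2 -> MISS (open row2); precharges=5
Acc 8: bank0 row1 -> MISS (open row1); precharges=6
Acc 9: bank1 row2 -> MISS (open row2); precharges=7

Answer: 7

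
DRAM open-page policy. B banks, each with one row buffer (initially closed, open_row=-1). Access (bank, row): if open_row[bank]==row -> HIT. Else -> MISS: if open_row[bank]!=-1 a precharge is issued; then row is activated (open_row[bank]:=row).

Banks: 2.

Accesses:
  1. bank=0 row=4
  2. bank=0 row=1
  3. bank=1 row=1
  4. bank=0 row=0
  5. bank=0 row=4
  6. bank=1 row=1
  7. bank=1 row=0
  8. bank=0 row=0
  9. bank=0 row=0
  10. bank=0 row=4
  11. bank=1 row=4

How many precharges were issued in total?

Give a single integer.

Answer: 7

Derivation:
Acc 1: bank0 row4 -> MISS (open row4); precharges=0
Acc 2: bank0 row1 -> MISS (open row1); precharges=1
Acc 3: bank1 row1 -> MISS (open row1); precharges=1
Acc 4: bank0 row0 -> MISS (open row0); precharges=2
Acc 5: bank0 row4 -> MISS (open row4); precharges=3
Acc 6: bank1 row1 -> HIT
Acc 7: bank1 row0 -> MISS (open row0); precharges=4
Acc 8: bank0 row0 -> MISS (open row0); precharges=5
Acc 9: bank0 row0 -> HIT
Acc 10: bank0 row4 -> MISS (open row4); precharges=6
Acc 11: bank1 row4 -> MISS (open row4); precharges=7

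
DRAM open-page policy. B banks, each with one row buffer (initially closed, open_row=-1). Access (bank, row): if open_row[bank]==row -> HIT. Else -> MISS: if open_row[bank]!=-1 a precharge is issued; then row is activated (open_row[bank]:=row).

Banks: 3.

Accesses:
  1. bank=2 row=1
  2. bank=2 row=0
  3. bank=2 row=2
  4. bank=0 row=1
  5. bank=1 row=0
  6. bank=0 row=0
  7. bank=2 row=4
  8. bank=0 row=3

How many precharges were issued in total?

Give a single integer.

Answer: 5

Derivation:
Acc 1: bank2 row1 -> MISS (open row1); precharges=0
Acc 2: bank2 row0 -> MISS (open row0); precharges=1
Acc 3: bank2 row2 -> MISS (open row2); precharges=2
Acc 4: bank0 row1 -> MISS (open row1); precharges=2
Acc 5: bank1 row0 -> MISS (open row0); precharges=2
Acc 6: bank0 row0 -> MISS (open row0); precharges=3
Acc 7: bank2 row4 -> MISS (open row4); precharges=4
Acc 8: bank0 row3 -> MISS (open row3); precharges=5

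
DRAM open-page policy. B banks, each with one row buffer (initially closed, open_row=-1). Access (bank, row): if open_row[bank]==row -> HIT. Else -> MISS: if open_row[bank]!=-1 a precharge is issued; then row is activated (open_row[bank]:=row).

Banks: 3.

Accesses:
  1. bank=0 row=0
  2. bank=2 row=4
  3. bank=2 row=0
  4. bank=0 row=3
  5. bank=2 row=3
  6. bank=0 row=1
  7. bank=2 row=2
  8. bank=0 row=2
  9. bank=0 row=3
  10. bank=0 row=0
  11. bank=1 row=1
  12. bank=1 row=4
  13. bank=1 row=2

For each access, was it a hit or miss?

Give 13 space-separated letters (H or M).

Acc 1: bank0 row0 -> MISS (open row0); precharges=0
Acc 2: bank2 row4 -> MISS (open row4); precharges=0
Acc 3: bank2 row0 -> MISS (open row0); precharges=1
Acc 4: bank0 row3 -> MISS (open row3); precharges=2
Acc 5: bank2 row3 -> MISS (open row3); precharges=3
Acc 6: bank0 row1 -> MISS (open row1); precharges=4
Acc 7: bank2 row2 -> MISS (open row2); precharges=5
Acc 8: bank0 row2 -> MISS (open row2); precharges=6
Acc 9: bank0 row3 -> MISS (open row3); precharges=7
Acc 10: bank0 row0 -> MISS (open row0); precharges=8
Acc 11: bank1 row1 -> MISS (open row1); precharges=8
Acc 12: bank1 row4 -> MISS (open row4); precharges=9
Acc 13: bank1 row2 -> MISS (open row2); precharges=10

Answer: M M M M M M M M M M M M M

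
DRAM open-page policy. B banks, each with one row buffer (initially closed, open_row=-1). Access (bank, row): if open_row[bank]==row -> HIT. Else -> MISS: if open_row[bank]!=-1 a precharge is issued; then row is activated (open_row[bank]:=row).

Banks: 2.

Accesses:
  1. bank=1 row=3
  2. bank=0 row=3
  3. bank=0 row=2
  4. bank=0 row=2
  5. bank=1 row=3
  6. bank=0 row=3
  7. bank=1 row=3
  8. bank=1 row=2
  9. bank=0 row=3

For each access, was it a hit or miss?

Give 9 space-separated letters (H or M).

Acc 1: bank1 row3 -> MISS (open row3); precharges=0
Acc 2: bank0 row3 -> MISS (open row3); precharges=0
Acc 3: bank0 row2 -> MISS (open row2); precharges=1
Acc 4: bank0 row2 -> HIT
Acc 5: bank1 row3 -> HIT
Acc 6: bank0 row3 -> MISS (open row3); precharges=2
Acc 7: bank1 row3 -> HIT
Acc 8: bank1 row2 -> MISS (open row2); precharges=3
Acc 9: bank0 row3 -> HIT

Answer: M M M H H M H M H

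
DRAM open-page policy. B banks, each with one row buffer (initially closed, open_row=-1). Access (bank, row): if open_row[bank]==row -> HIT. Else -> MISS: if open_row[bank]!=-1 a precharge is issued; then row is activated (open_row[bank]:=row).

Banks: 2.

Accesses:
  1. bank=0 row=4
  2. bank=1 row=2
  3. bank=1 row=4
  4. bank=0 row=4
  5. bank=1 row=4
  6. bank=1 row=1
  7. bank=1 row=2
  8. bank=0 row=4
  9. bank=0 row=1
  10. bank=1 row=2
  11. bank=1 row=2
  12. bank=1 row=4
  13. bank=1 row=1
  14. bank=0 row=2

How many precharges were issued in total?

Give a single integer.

Answer: 7

Derivation:
Acc 1: bank0 row4 -> MISS (open row4); precharges=0
Acc 2: bank1 row2 -> MISS (open row2); precharges=0
Acc 3: bank1 row4 -> MISS (open row4); precharges=1
Acc 4: bank0 row4 -> HIT
Acc 5: bank1 row4 -> HIT
Acc 6: bank1 row1 -> MISS (open row1); precharges=2
Acc 7: bank1 row2 -> MISS (open row2); precharges=3
Acc 8: bank0 row4 -> HIT
Acc 9: bank0 row1 -> MISS (open row1); precharges=4
Acc 10: bank1 row2 -> HIT
Acc 11: bank1 row2 -> HIT
Acc 12: bank1 row4 -> MISS (open row4); precharges=5
Acc 13: bank1 row1 -> MISS (open row1); precharges=6
Acc 14: bank0 row2 -> MISS (open row2); precharges=7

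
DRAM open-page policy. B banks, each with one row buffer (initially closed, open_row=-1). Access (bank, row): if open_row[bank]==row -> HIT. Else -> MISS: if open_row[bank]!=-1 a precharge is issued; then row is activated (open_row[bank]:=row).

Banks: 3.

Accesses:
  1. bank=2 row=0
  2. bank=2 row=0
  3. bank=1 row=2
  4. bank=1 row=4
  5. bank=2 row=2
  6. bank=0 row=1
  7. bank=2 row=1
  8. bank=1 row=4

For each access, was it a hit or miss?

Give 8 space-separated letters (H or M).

Answer: M H M M M M M H

Derivation:
Acc 1: bank2 row0 -> MISS (open row0); precharges=0
Acc 2: bank2 row0 -> HIT
Acc 3: bank1 row2 -> MISS (open row2); precharges=0
Acc 4: bank1 row4 -> MISS (open row4); precharges=1
Acc 5: bank2 row2 -> MISS (open row2); precharges=2
Acc 6: bank0 row1 -> MISS (open row1); precharges=2
Acc 7: bank2 row1 -> MISS (open row1); precharges=3
Acc 8: bank1 row4 -> HIT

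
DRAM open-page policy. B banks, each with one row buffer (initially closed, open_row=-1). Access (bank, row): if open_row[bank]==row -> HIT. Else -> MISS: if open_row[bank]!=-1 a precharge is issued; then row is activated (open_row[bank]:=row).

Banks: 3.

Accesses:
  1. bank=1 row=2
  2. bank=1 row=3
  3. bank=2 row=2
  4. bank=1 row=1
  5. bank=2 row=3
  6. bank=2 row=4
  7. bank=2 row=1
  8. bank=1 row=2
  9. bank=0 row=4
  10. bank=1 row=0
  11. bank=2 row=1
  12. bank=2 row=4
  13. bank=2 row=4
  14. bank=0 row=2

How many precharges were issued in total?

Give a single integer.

Acc 1: bank1 row2 -> MISS (open row2); precharges=0
Acc 2: bank1 row3 -> MISS (open row3); precharges=1
Acc 3: bank2 row2 -> MISS (open row2); precharges=1
Acc 4: bank1 row1 -> MISS (open row1); precharges=2
Acc 5: bank2 row3 -> MISS (open row3); precharges=3
Acc 6: bank2 row4 -> MISS (open row4); precharges=4
Acc 7: bank2 row1 -> MISS (open row1); precharges=5
Acc 8: bank1 row2 -> MISS (open row2); precharges=6
Acc 9: bank0 row4 -> MISS (open row4); precharges=6
Acc 10: bank1 row0 -> MISS (open row0); precharges=7
Acc 11: bank2 row1 -> HIT
Acc 12: bank2 row4 -> MISS (open row4); precharges=8
Acc 13: bank2 row4 -> HIT
Acc 14: bank0 row2 -> MISS (open row2); precharges=9

Answer: 9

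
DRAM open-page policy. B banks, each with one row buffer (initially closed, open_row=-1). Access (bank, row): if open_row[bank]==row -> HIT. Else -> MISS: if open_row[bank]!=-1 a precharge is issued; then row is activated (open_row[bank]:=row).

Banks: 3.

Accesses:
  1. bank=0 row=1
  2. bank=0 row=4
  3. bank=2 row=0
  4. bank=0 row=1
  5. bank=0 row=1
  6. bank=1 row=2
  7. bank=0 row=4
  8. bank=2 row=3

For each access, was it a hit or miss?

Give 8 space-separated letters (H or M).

Answer: M M M M H M M M

Derivation:
Acc 1: bank0 row1 -> MISS (open row1); precharges=0
Acc 2: bank0 row4 -> MISS (open row4); precharges=1
Acc 3: bank2 row0 -> MISS (open row0); precharges=1
Acc 4: bank0 row1 -> MISS (open row1); precharges=2
Acc 5: bank0 row1 -> HIT
Acc 6: bank1 row2 -> MISS (open row2); precharges=2
Acc 7: bank0 row4 -> MISS (open row4); precharges=3
Acc 8: bank2 row3 -> MISS (open row3); precharges=4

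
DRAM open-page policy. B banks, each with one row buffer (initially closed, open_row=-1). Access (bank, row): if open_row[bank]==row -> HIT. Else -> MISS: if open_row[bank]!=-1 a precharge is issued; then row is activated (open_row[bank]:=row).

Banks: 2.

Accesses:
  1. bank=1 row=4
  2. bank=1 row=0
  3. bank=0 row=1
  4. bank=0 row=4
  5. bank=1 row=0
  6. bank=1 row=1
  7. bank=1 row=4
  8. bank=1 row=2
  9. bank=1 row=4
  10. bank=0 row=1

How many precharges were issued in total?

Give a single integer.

Acc 1: bank1 row4 -> MISS (open row4); precharges=0
Acc 2: bank1 row0 -> MISS (open row0); precharges=1
Acc 3: bank0 row1 -> MISS (open row1); precharges=1
Acc 4: bank0 row4 -> MISS (open row4); precharges=2
Acc 5: bank1 row0 -> HIT
Acc 6: bank1 row1 -> MISS (open row1); precharges=3
Acc 7: bank1 row4 -> MISS (open row4); precharges=4
Acc 8: bank1 row2 -> MISS (open row2); precharges=5
Acc 9: bank1 row4 -> MISS (open row4); precharges=6
Acc 10: bank0 row1 -> MISS (open row1); precharges=7

Answer: 7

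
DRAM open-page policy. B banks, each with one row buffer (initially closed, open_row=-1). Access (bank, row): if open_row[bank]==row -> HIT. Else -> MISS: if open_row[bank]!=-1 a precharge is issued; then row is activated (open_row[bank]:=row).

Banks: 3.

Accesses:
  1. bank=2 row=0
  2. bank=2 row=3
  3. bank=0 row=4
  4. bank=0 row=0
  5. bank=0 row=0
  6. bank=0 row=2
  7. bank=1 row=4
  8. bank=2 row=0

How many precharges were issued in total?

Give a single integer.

Acc 1: bank2 row0 -> MISS (open row0); precharges=0
Acc 2: bank2 row3 -> MISS (open row3); precharges=1
Acc 3: bank0 row4 -> MISS (open row4); precharges=1
Acc 4: bank0 row0 -> MISS (open row0); precharges=2
Acc 5: bank0 row0 -> HIT
Acc 6: bank0 row2 -> MISS (open row2); precharges=3
Acc 7: bank1 row4 -> MISS (open row4); precharges=3
Acc 8: bank2 row0 -> MISS (open row0); precharges=4

Answer: 4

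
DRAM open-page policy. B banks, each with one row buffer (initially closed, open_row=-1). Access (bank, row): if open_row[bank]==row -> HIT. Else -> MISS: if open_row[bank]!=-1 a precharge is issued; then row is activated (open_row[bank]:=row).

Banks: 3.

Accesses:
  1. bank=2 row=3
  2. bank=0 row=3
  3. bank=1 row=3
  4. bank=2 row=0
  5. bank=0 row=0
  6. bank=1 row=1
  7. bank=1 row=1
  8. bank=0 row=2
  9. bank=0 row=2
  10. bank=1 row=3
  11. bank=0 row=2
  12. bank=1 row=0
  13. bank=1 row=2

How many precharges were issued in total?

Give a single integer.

Answer: 7

Derivation:
Acc 1: bank2 row3 -> MISS (open row3); precharges=0
Acc 2: bank0 row3 -> MISS (open row3); precharges=0
Acc 3: bank1 row3 -> MISS (open row3); precharges=0
Acc 4: bank2 row0 -> MISS (open row0); precharges=1
Acc 5: bank0 row0 -> MISS (open row0); precharges=2
Acc 6: bank1 row1 -> MISS (open row1); precharges=3
Acc 7: bank1 row1 -> HIT
Acc 8: bank0 row2 -> MISS (open row2); precharges=4
Acc 9: bank0 row2 -> HIT
Acc 10: bank1 row3 -> MISS (open row3); precharges=5
Acc 11: bank0 row2 -> HIT
Acc 12: bank1 row0 -> MISS (open row0); precharges=6
Acc 13: bank1 row2 -> MISS (open row2); precharges=7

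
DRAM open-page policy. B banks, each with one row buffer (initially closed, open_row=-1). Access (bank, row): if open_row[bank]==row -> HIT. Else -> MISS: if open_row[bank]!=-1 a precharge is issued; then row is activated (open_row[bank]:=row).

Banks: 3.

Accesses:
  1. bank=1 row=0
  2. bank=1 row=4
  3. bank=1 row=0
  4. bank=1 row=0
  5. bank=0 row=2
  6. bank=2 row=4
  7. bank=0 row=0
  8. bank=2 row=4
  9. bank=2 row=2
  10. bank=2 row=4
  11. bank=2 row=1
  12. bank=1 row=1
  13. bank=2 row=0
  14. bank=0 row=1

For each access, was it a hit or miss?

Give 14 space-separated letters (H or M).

Answer: M M M H M M M H M M M M M M

Derivation:
Acc 1: bank1 row0 -> MISS (open row0); precharges=0
Acc 2: bank1 row4 -> MISS (open row4); precharges=1
Acc 3: bank1 row0 -> MISS (open row0); precharges=2
Acc 4: bank1 row0 -> HIT
Acc 5: bank0 row2 -> MISS (open row2); precharges=2
Acc 6: bank2 row4 -> MISS (open row4); precharges=2
Acc 7: bank0 row0 -> MISS (open row0); precharges=3
Acc 8: bank2 row4 -> HIT
Acc 9: bank2 row2 -> MISS (open row2); precharges=4
Acc 10: bank2 row4 -> MISS (open row4); precharges=5
Acc 11: bank2 row1 -> MISS (open row1); precharges=6
Acc 12: bank1 row1 -> MISS (open row1); precharges=7
Acc 13: bank2 row0 -> MISS (open row0); precharges=8
Acc 14: bank0 row1 -> MISS (open row1); precharges=9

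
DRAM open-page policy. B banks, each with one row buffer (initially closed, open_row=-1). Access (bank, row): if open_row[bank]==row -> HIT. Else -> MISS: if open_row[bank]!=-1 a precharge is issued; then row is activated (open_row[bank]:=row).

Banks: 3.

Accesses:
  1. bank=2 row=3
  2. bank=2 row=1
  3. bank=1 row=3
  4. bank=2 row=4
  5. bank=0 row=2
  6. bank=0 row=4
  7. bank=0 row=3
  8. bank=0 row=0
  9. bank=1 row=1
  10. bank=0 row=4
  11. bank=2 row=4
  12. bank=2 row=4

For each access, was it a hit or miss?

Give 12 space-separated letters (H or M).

Acc 1: bank2 row3 -> MISS (open row3); precharges=0
Acc 2: bank2 row1 -> MISS (open row1); precharges=1
Acc 3: bank1 row3 -> MISS (open row3); precharges=1
Acc 4: bank2 row4 -> MISS (open row4); precharges=2
Acc 5: bank0 row2 -> MISS (open row2); precharges=2
Acc 6: bank0 row4 -> MISS (open row4); precharges=3
Acc 7: bank0 row3 -> MISS (open row3); precharges=4
Acc 8: bank0 row0 -> MISS (open row0); precharges=5
Acc 9: bank1 row1 -> MISS (open row1); precharges=6
Acc 10: bank0 row4 -> MISS (open row4); precharges=7
Acc 11: bank2 row4 -> HIT
Acc 12: bank2 row4 -> HIT

Answer: M M M M M M M M M M H H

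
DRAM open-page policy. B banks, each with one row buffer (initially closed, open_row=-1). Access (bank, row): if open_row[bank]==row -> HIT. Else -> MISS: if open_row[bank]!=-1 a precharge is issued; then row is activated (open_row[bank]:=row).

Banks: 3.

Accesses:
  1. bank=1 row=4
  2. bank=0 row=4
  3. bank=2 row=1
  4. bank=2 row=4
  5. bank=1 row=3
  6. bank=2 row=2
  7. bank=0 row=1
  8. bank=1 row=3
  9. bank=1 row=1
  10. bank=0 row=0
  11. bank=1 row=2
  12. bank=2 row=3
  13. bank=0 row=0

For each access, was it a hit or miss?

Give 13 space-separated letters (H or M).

Answer: M M M M M M M H M M M M H

Derivation:
Acc 1: bank1 row4 -> MISS (open row4); precharges=0
Acc 2: bank0 row4 -> MISS (open row4); precharges=0
Acc 3: bank2 row1 -> MISS (open row1); precharges=0
Acc 4: bank2 row4 -> MISS (open row4); precharges=1
Acc 5: bank1 row3 -> MISS (open row3); precharges=2
Acc 6: bank2 row2 -> MISS (open row2); precharges=3
Acc 7: bank0 row1 -> MISS (open row1); precharges=4
Acc 8: bank1 row3 -> HIT
Acc 9: bank1 row1 -> MISS (open row1); precharges=5
Acc 10: bank0 row0 -> MISS (open row0); precharges=6
Acc 11: bank1 row2 -> MISS (open row2); precharges=7
Acc 12: bank2 row3 -> MISS (open row3); precharges=8
Acc 13: bank0 row0 -> HIT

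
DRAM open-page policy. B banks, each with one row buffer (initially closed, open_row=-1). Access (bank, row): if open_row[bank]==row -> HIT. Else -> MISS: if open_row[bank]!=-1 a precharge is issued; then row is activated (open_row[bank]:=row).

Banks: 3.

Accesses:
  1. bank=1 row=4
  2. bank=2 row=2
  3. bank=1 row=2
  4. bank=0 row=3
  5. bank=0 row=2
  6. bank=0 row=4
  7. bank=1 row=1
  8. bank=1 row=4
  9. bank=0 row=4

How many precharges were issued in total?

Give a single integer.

Answer: 5

Derivation:
Acc 1: bank1 row4 -> MISS (open row4); precharges=0
Acc 2: bank2 row2 -> MISS (open row2); precharges=0
Acc 3: bank1 row2 -> MISS (open row2); precharges=1
Acc 4: bank0 row3 -> MISS (open row3); precharges=1
Acc 5: bank0 row2 -> MISS (open row2); precharges=2
Acc 6: bank0 row4 -> MISS (open row4); precharges=3
Acc 7: bank1 row1 -> MISS (open row1); precharges=4
Acc 8: bank1 row4 -> MISS (open row4); precharges=5
Acc 9: bank0 row4 -> HIT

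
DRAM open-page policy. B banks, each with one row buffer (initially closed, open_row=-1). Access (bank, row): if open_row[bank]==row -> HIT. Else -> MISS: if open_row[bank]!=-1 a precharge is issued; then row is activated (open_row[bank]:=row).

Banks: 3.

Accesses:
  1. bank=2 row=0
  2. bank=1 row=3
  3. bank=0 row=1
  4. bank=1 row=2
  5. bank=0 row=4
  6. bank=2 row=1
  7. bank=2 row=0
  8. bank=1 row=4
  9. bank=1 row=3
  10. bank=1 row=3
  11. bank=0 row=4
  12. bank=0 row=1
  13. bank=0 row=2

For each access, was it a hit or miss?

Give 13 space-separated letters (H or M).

Acc 1: bank2 row0 -> MISS (open row0); precharges=0
Acc 2: bank1 row3 -> MISS (open row3); precharges=0
Acc 3: bank0 row1 -> MISS (open row1); precharges=0
Acc 4: bank1 row2 -> MISS (open row2); precharges=1
Acc 5: bank0 row4 -> MISS (open row4); precharges=2
Acc 6: bank2 row1 -> MISS (open row1); precharges=3
Acc 7: bank2 row0 -> MISS (open row0); precharges=4
Acc 8: bank1 row4 -> MISS (open row4); precharges=5
Acc 9: bank1 row3 -> MISS (open row3); precharges=6
Acc 10: bank1 row3 -> HIT
Acc 11: bank0 row4 -> HIT
Acc 12: bank0 row1 -> MISS (open row1); precharges=7
Acc 13: bank0 row2 -> MISS (open row2); precharges=8

Answer: M M M M M M M M M H H M M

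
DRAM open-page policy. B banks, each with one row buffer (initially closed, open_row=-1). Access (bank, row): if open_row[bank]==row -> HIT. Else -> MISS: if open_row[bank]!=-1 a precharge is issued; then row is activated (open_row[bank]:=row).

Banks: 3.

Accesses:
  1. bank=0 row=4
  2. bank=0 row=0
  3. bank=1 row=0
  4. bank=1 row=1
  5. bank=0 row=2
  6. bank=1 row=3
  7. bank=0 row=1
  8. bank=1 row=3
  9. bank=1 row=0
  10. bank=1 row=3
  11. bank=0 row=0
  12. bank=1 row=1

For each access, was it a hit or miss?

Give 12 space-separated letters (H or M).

Acc 1: bank0 row4 -> MISS (open row4); precharges=0
Acc 2: bank0 row0 -> MISS (open row0); precharges=1
Acc 3: bank1 row0 -> MISS (open row0); precharges=1
Acc 4: bank1 row1 -> MISS (open row1); precharges=2
Acc 5: bank0 row2 -> MISS (open row2); precharges=3
Acc 6: bank1 row3 -> MISS (open row3); precharges=4
Acc 7: bank0 row1 -> MISS (open row1); precharges=5
Acc 8: bank1 row3 -> HIT
Acc 9: bank1 row0 -> MISS (open row0); precharges=6
Acc 10: bank1 row3 -> MISS (open row3); precharges=7
Acc 11: bank0 row0 -> MISS (open row0); precharges=8
Acc 12: bank1 row1 -> MISS (open row1); precharges=9

Answer: M M M M M M M H M M M M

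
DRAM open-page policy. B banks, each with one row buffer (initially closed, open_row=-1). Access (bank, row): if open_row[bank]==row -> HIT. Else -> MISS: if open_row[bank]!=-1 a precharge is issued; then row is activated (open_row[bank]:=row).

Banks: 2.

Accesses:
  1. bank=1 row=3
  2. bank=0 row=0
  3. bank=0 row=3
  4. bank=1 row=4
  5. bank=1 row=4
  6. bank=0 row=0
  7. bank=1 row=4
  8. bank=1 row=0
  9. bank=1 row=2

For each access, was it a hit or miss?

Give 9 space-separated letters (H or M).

Acc 1: bank1 row3 -> MISS (open row3); precharges=0
Acc 2: bank0 row0 -> MISS (open row0); precharges=0
Acc 3: bank0 row3 -> MISS (open row3); precharges=1
Acc 4: bank1 row4 -> MISS (open row4); precharges=2
Acc 5: bank1 row4 -> HIT
Acc 6: bank0 row0 -> MISS (open row0); precharges=3
Acc 7: bank1 row4 -> HIT
Acc 8: bank1 row0 -> MISS (open row0); precharges=4
Acc 9: bank1 row2 -> MISS (open row2); precharges=5

Answer: M M M M H M H M M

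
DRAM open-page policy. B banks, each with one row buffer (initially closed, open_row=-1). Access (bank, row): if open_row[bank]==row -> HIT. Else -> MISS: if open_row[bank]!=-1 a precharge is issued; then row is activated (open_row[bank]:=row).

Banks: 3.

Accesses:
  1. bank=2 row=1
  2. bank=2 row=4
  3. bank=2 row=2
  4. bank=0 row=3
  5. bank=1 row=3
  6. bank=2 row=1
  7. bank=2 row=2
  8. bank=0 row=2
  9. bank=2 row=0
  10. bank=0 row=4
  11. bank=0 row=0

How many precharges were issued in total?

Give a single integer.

Answer: 8

Derivation:
Acc 1: bank2 row1 -> MISS (open row1); precharges=0
Acc 2: bank2 row4 -> MISS (open row4); precharges=1
Acc 3: bank2 row2 -> MISS (open row2); precharges=2
Acc 4: bank0 row3 -> MISS (open row3); precharges=2
Acc 5: bank1 row3 -> MISS (open row3); precharges=2
Acc 6: bank2 row1 -> MISS (open row1); precharges=3
Acc 7: bank2 row2 -> MISS (open row2); precharges=4
Acc 8: bank0 row2 -> MISS (open row2); precharges=5
Acc 9: bank2 row0 -> MISS (open row0); precharges=6
Acc 10: bank0 row4 -> MISS (open row4); precharges=7
Acc 11: bank0 row0 -> MISS (open row0); precharges=8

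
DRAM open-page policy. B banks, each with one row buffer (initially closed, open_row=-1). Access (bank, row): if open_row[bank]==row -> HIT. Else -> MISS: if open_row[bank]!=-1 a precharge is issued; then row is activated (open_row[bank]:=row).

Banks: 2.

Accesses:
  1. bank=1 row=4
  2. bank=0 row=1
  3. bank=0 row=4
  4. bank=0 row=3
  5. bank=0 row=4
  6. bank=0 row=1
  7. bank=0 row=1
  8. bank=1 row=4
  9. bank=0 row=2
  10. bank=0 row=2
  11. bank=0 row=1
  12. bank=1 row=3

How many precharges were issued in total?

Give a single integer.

Answer: 7

Derivation:
Acc 1: bank1 row4 -> MISS (open row4); precharges=0
Acc 2: bank0 row1 -> MISS (open row1); precharges=0
Acc 3: bank0 row4 -> MISS (open row4); precharges=1
Acc 4: bank0 row3 -> MISS (open row3); precharges=2
Acc 5: bank0 row4 -> MISS (open row4); precharges=3
Acc 6: bank0 row1 -> MISS (open row1); precharges=4
Acc 7: bank0 row1 -> HIT
Acc 8: bank1 row4 -> HIT
Acc 9: bank0 row2 -> MISS (open row2); precharges=5
Acc 10: bank0 row2 -> HIT
Acc 11: bank0 row1 -> MISS (open row1); precharges=6
Acc 12: bank1 row3 -> MISS (open row3); precharges=7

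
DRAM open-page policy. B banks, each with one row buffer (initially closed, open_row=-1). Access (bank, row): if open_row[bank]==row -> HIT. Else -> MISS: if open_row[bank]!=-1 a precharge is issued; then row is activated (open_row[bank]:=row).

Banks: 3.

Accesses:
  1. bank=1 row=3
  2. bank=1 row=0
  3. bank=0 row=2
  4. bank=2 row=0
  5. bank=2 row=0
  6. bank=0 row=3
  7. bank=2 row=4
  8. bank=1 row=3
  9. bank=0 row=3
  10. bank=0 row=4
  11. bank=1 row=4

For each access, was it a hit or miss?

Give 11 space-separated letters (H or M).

Answer: M M M M H M M M H M M

Derivation:
Acc 1: bank1 row3 -> MISS (open row3); precharges=0
Acc 2: bank1 row0 -> MISS (open row0); precharges=1
Acc 3: bank0 row2 -> MISS (open row2); precharges=1
Acc 4: bank2 row0 -> MISS (open row0); precharges=1
Acc 5: bank2 row0 -> HIT
Acc 6: bank0 row3 -> MISS (open row3); precharges=2
Acc 7: bank2 row4 -> MISS (open row4); precharges=3
Acc 8: bank1 row3 -> MISS (open row3); precharges=4
Acc 9: bank0 row3 -> HIT
Acc 10: bank0 row4 -> MISS (open row4); precharges=5
Acc 11: bank1 row4 -> MISS (open row4); precharges=6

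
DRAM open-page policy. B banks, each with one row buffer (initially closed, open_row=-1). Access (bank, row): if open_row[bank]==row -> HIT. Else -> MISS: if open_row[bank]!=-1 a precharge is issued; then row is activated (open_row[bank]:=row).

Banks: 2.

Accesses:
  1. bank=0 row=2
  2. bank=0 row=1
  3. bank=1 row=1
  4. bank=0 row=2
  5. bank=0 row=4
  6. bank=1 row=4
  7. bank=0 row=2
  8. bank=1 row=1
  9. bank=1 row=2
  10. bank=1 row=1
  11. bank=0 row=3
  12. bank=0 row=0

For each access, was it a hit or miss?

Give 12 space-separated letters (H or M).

Answer: M M M M M M M M M M M M

Derivation:
Acc 1: bank0 row2 -> MISS (open row2); precharges=0
Acc 2: bank0 row1 -> MISS (open row1); precharges=1
Acc 3: bank1 row1 -> MISS (open row1); precharges=1
Acc 4: bank0 row2 -> MISS (open row2); precharges=2
Acc 5: bank0 row4 -> MISS (open row4); precharges=3
Acc 6: bank1 row4 -> MISS (open row4); precharges=4
Acc 7: bank0 row2 -> MISS (open row2); precharges=5
Acc 8: bank1 row1 -> MISS (open row1); precharges=6
Acc 9: bank1 row2 -> MISS (open row2); precharges=7
Acc 10: bank1 row1 -> MISS (open row1); precharges=8
Acc 11: bank0 row3 -> MISS (open row3); precharges=9
Acc 12: bank0 row0 -> MISS (open row0); precharges=10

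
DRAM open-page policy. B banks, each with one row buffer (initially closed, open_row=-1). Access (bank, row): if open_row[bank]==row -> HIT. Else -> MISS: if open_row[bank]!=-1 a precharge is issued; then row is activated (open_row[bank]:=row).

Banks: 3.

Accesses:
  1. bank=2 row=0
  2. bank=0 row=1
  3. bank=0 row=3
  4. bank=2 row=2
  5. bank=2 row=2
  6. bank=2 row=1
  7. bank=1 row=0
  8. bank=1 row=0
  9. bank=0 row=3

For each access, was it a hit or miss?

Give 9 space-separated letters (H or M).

Answer: M M M M H M M H H

Derivation:
Acc 1: bank2 row0 -> MISS (open row0); precharges=0
Acc 2: bank0 row1 -> MISS (open row1); precharges=0
Acc 3: bank0 row3 -> MISS (open row3); precharges=1
Acc 4: bank2 row2 -> MISS (open row2); precharges=2
Acc 5: bank2 row2 -> HIT
Acc 6: bank2 row1 -> MISS (open row1); precharges=3
Acc 7: bank1 row0 -> MISS (open row0); precharges=3
Acc 8: bank1 row0 -> HIT
Acc 9: bank0 row3 -> HIT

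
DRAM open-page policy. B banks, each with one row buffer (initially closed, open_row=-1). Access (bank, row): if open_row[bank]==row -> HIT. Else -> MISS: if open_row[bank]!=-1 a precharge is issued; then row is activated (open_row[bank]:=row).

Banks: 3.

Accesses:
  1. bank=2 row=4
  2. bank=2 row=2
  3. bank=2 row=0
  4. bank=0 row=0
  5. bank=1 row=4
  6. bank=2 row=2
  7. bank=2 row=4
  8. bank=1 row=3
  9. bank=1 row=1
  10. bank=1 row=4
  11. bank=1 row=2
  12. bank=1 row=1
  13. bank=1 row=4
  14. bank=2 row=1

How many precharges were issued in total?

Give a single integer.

Answer: 11

Derivation:
Acc 1: bank2 row4 -> MISS (open row4); precharges=0
Acc 2: bank2 row2 -> MISS (open row2); precharges=1
Acc 3: bank2 row0 -> MISS (open row0); precharges=2
Acc 4: bank0 row0 -> MISS (open row0); precharges=2
Acc 5: bank1 row4 -> MISS (open row4); precharges=2
Acc 6: bank2 row2 -> MISS (open row2); precharges=3
Acc 7: bank2 row4 -> MISS (open row4); precharges=4
Acc 8: bank1 row3 -> MISS (open row3); precharges=5
Acc 9: bank1 row1 -> MISS (open row1); precharges=6
Acc 10: bank1 row4 -> MISS (open row4); precharges=7
Acc 11: bank1 row2 -> MISS (open row2); precharges=8
Acc 12: bank1 row1 -> MISS (open row1); precharges=9
Acc 13: bank1 row4 -> MISS (open row4); precharges=10
Acc 14: bank2 row1 -> MISS (open row1); precharges=11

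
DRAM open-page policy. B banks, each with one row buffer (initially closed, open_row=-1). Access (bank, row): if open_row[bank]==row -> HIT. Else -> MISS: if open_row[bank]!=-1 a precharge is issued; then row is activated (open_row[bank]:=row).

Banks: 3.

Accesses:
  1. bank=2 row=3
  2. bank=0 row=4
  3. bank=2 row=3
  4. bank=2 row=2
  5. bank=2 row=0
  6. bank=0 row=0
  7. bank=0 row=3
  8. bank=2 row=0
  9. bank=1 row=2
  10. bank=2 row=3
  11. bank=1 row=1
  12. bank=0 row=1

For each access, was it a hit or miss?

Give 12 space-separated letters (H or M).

Answer: M M H M M M M H M M M M

Derivation:
Acc 1: bank2 row3 -> MISS (open row3); precharges=0
Acc 2: bank0 row4 -> MISS (open row4); precharges=0
Acc 3: bank2 row3 -> HIT
Acc 4: bank2 row2 -> MISS (open row2); precharges=1
Acc 5: bank2 row0 -> MISS (open row0); precharges=2
Acc 6: bank0 row0 -> MISS (open row0); precharges=3
Acc 7: bank0 row3 -> MISS (open row3); precharges=4
Acc 8: bank2 row0 -> HIT
Acc 9: bank1 row2 -> MISS (open row2); precharges=4
Acc 10: bank2 row3 -> MISS (open row3); precharges=5
Acc 11: bank1 row1 -> MISS (open row1); precharges=6
Acc 12: bank0 row1 -> MISS (open row1); precharges=7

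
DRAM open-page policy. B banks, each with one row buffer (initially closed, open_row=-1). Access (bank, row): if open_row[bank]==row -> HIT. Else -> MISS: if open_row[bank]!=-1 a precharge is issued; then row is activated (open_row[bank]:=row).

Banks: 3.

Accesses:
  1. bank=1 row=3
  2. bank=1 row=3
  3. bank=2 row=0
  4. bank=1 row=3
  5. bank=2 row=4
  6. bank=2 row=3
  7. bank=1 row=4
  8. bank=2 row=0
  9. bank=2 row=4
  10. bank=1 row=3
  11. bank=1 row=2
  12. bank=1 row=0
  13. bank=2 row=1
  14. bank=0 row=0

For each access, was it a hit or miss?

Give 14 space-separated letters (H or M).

Answer: M H M H M M M M M M M M M M

Derivation:
Acc 1: bank1 row3 -> MISS (open row3); precharges=0
Acc 2: bank1 row3 -> HIT
Acc 3: bank2 row0 -> MISS (open row0); precharges=0
Acc 4: bank1 row3 -> HIT
Acc 5: bank2 row4 -> MISS (open row4); precharges=1
Acc 6: bank2 row3 -> MISS (open row3); precharges=2
Acc 7: bank1 row4 -> MISS (open row4); precharges=3
Acc 8: bank2 row0 -> MISS (open row0); precharges=4
Acc 9: bank2 row4 -> MISS (open row4); precharges=5
Acc 10: bank1 row3 -> MISS (open row3); precharges=6
Acc 11: bank1 row2 -> MISS (open row2); precharges=7
Acc 12: bank1 row0 -> MISS (open row0); precharges=8
Acc 13: bank2 row1 -> MISS (open row1); precharges=9
Acc 14: bank0 row0 -> MISS (open row0); precharges=9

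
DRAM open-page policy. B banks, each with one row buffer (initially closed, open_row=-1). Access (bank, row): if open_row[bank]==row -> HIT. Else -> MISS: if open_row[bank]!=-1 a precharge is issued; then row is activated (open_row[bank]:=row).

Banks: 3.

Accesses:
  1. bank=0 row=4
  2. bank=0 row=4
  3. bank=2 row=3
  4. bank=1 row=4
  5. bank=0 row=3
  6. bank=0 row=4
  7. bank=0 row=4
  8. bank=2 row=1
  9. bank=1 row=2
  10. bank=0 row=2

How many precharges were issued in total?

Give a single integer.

Acc 1: bank0 row4 -> MISS (open row4); precharges=0
Acc 2: bank0 row4 -> HIT
Acc 3: bank2 row3 -> MISS (open row3); precharges=0
Acc 4: bank1 row4 -> MISS (open row4); precharges=0
Acc 5: bank0 row3 -> MISS (open row3); precharges=1
Acc 6: bank0 row4 -> MISS (open row4); precharges=2
Acc 7: bank0 row4 -> HIT
Acc 8: bank2 row1 -> MISS (open row1); precharges=3
Acc 9: bank1 row2 -> MISS (open row2); precharges=4
Acc 10: bank0 row2 -> MISS (open row2); precharges=5

Answer: 5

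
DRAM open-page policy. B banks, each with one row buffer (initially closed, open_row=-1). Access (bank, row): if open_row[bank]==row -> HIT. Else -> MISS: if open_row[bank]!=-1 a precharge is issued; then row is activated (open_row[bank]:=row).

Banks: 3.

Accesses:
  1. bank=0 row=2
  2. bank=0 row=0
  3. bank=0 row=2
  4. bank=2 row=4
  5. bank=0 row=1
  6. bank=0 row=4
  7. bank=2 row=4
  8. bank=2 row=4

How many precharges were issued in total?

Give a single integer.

Answer: 4

Derivation:
Acc 1: bank0 row2 -> MISS (open row2); precharges=0
Acc 2: bank0 row0 -> MISS (open row0); precharges=1
Acc 3: bank0 row2 -> MISS (open row2); precharges=2
Acc 4: bank2 row4 -> MISS (open row4); precharges=2
Acc 5: bank0 row1 -> MISS (open row1); precharges=3
Acc 6: bank0 row4 -> MISS (open row4); precharges=4
Acc 7: bank2 row4 -> HIT
Acc 8: bank2 row4 -> HIT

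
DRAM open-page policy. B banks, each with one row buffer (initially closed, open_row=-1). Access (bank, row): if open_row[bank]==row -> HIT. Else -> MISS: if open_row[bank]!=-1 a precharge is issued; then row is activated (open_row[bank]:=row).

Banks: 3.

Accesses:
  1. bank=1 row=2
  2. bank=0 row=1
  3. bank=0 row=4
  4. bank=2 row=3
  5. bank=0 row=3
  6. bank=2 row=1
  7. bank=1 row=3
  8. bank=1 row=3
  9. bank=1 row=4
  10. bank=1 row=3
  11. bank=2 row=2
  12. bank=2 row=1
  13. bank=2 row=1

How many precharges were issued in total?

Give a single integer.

Acc 1: bank1 row2 -> MISS (open row2); precharges=0
Acc 2: bank0 row1 -> MISS (open row1); precharges=0
Acc 3: bank0 row4 -> MISS (open row4); precharges=1
Acc 4: bank2 row3 -> MISS (open row3); precharges=1
Acc 5: bank0 row3 -> MISS (open row3); precharges=2
Acc 6: bank2 row1 -> MISS (open row1); precharges=3
Acc 7: bank1 row3 -> MISS (open row3); precharges=4
Acc 8: bank1 row3 -> HIT
Acc 9: bank1 row4 -> MISS (open row4); precharges=5
Acc 10: bank1 row3 -> MISS (open row3); precharges=6
Acc 11: bank2 row2 -> MISS (open row2); precharges=7
Acc 12: bank2 row1 -> MISS (open row1); precharges=8
Acc 13: bank2 row1 -> HIT

Answer: 8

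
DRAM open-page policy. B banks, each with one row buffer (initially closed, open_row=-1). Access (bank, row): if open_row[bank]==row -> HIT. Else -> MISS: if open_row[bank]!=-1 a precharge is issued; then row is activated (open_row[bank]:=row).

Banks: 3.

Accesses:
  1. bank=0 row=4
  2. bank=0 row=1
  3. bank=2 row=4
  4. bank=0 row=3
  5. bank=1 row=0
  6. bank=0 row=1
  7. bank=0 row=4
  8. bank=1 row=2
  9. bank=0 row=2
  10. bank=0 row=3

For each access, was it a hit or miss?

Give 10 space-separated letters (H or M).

Acc 1: bank0 row4 -> MISS (open row4); precharges=0
Acc 2: bank0 row1 -> MISS (open row1); precharges=1
Acc 3: bank2 row4 -> MISS (open row4); precharges=1
Acc 4: bank0 row3 -> MISS (open row3); precharges=2
Acc 5: bank1 row0 -> MISS (open row0); precharges=2
Acc 6: bank0 row1 -> MISS (open row1); precharges=3
Acc 7: bank0 row4 -> MISS (open row4); precharges=4
Acc 8: bank1 row2 -> MISS (open row2); precharges=5
Acc 9: bank0 row2 -> MISS (open row2); precharges=6
Acc 10: bank0 row3 -> MISS (open row3); precharges=7

Answer: M M M M M M M M M M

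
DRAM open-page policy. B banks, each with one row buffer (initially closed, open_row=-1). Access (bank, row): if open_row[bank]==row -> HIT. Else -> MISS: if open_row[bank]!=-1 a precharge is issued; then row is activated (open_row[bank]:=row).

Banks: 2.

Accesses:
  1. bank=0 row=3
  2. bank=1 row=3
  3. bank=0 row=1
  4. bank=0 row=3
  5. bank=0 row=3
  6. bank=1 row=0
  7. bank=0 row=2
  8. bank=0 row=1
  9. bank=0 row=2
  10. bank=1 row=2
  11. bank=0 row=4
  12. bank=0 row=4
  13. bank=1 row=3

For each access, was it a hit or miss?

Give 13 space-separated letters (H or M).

Acc 1: bank0 row3 -> MISS (open row3); precharges=0
Acc 2: bank1 row3 -> MISS (open row3); precharges=0
Acc 3: bank0 row1 -> MISS (open row1); precharges=1
Acc 4: bank0 row3 -> MISS (open row3); precharges=2
Acc 5: bank0 row3 -> HIT
Acc 6: bank1 row0 -> MISS (open row0); precharges=3
Acc 7: bank0 row2 -> MISS (open row2); precharges=4
Acc 8: bank0 row1 -> MISS (open row1); precharges=5
Acc 9: bank0 row2 -> MISS (open row2); precharges=6
Acc 10: bank1 row2 -> MISS (open row2); precharges=7
Acc 11: bank0 row4 -> MISS (open row4); precharges=8
Acc 12: bank0 row4 -> HIT
Acc 13: bank1 row3 -> MISS (open row3); precharges=9

Answer: M M M M H M M M M M M H M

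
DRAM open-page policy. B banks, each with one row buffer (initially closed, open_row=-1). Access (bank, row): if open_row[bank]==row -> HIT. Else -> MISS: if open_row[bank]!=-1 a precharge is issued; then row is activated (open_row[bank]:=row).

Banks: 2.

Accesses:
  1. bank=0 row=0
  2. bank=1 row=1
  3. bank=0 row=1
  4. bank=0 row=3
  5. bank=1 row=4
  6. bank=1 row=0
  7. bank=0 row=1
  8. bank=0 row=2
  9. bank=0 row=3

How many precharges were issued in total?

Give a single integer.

Acc 1: bank0 row0 -> MISS (open row0); precharges=0
Acc 2: bank1 row1 -> MISS (open row1); precharges=0
Acc 3: bank0 row1 -> MISS (open row1); precharges=1
Acc 4: bank0 row3 -> MISS (open row3); precharges=2
Acc 5: bank1 row4 -> MISS (open row4); precharges=3
Acc 6: bank1 row0 -> MISS (open row0); precharges=4
Acc 7: bank0 row1 -> MISS (open row1); precharges=5
Acc 8: bank0 row2 -> MISS (open row2); precharges=6
Acc 9: bank0 row3 -> MISS (open row3); precharges=7

Answer: 7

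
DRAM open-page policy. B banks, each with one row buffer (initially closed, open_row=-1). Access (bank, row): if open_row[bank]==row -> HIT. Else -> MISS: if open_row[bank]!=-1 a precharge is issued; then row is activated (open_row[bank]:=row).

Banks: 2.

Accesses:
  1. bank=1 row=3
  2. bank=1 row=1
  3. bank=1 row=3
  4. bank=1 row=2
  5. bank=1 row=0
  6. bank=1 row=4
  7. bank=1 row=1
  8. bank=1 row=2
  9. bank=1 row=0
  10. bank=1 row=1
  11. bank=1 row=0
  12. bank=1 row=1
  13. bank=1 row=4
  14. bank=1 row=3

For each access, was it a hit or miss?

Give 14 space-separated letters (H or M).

Acc 1: bank1 row3 -> MISS (open row3); precharges=0
Acc 2: bank1 row1 -> MISS (open row1); precharges=1
Acc 3: bank1 row3 -> MISS (open row3); precharges=2
Acc 4: bank1 row2 -> MISS (open row2); precharges=3
Acc 5: bank1 row0 -> MISS (open row0); precharges=4
Acc 6: bank1 row4 -> MISS (open row4); precharges=5
Acc 7: bank1 row1 -> MISS (open row1); precharges=6
Acc 8: bank1 row2 -> MISS (open row2); precharges=7
Acc 9: bank1 row0 -> MISS (open row0); precharges=8
Acc 10: bank1 row1 -> MISS (open row1); precharges=9
Acc 11: bank1 row0 -> MISS (open row0); precharges=10
Acc 12: bank1 row1 -> MISS (open row1); precharges=11
Acc 13: bank1 row4 -> MISS (open row4); precharges=12
Acc 14: bank1 row3 -> MISS (open row3); precharges=13

Answer: M M M M M M M M M M M M M M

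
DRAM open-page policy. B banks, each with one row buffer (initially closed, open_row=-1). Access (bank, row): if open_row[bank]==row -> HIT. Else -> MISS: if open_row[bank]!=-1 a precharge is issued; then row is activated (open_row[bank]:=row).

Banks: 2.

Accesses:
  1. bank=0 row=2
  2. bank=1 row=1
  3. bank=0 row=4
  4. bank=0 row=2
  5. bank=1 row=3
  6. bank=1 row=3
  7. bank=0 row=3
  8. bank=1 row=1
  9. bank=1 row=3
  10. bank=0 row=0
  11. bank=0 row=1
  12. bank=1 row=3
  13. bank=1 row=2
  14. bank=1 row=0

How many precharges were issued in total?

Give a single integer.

Answer: 10

Derivation:
Acc 1: bank0 row2 -> MISS (open row2); precharges=0
Acc 2: bank1 row1 -> MISS (open row1); precharges=0
Acc 3: bank0 row4 -> MISS (open row4); precharges=1
Acc 4: bank0 row2 -> MISS (open row2); precharges=2
Acc 5: bank1 row3 -> MISS (open row3); precharges=3
Acc 6: bank1 row3 -> HIT
Acc 7: bank0 row3 -> MISS (open row3); precharges=4
Acc 8: bank1 row1 -> MISS (open row1); precharges=5
Acc 9: bank1 row3 -> MISS (open row3); precharges=6
Acc 10: bank0 row0 -> MISS (open row0); precharges=7
Acc 11: bank0 row1 -> MISS (open row1); precharges=8
Acc 12: bank1 row3 -> HIT
Acc 13: bank1 row2 -> MISS (open row2); precharges=9
Acc 14: bank1 row0 -> MISS (open row0); precharges=10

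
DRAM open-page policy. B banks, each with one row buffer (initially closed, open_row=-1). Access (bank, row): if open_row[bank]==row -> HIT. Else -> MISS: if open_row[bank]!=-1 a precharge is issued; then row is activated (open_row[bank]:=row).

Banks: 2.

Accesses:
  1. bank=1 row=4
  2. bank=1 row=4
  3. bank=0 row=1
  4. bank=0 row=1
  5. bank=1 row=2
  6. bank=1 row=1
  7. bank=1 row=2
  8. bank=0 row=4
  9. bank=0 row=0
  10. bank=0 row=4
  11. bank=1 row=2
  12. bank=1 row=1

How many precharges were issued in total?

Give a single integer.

Acc 1: bank1 row4 -> MISS (open row4); precharges=0
Acc 2: bank1 row4 -> HIT
Acc 3: bank0 row1 -> MISS (open row1); precharges=0
Acc 4: bank0 row1 -> HIT
Acc 5: bank1 row2 -> MISS (open row2); precharges=1
Acc 6: bank1 row1 -> MISS (open row1); precharges=2
Acc 7: bank1 row2 -> MISS (open row2); precharges=3
Acc 8: bank0 row4 -> MISS (open row4); precharges=4
Acc 9: bank0 row0 -> MISS (open row0); precharges=5
Acc 10: bank0 row4 -> MISS (open row4); precharges=6
Acc 11: bank1 row2 -> HIT
Acc 12: bank1 row1 -> MISS (open row1); precharges=7

Answer: 7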